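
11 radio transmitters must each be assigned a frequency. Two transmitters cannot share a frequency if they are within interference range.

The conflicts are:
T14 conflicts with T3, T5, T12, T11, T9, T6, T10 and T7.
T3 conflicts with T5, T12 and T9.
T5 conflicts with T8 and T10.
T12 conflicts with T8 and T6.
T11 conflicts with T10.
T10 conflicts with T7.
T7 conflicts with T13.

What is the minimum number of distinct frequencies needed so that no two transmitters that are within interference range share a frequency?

T14, T11, T10 all conflict with each other, so at least 3 frequencies are needed.
3 frequencies suffice: frequency 1 → {T14, T8, T13}; frequency 2 → {T5, T12, T11, T9, T7}; frequency 3 → {T3, T6, T10}. Every pair that conflicts lands in different frequencies.

3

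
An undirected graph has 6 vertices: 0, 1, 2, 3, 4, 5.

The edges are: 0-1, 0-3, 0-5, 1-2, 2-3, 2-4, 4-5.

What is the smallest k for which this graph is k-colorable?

The cycle 5-4-2-1-0-5 has odd length 5, so it cannot be 2-colored; at least 3 colors are needed.
3 colors suffice: 0=a, 1=b, 2=a, 3=b, 4=c, 5=b. No two adjacent vertices share a color.

3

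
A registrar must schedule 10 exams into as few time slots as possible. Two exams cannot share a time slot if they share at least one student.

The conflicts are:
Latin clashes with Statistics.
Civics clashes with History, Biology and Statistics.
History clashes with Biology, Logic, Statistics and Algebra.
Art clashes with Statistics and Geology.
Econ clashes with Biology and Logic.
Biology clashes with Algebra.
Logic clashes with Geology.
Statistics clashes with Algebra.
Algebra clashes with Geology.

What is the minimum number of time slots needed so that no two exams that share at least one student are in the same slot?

Civics, History, Biology pairwise conflict, so at least 3 time slots are needed.
Using 3 time slots: Latin=1, Civics=3, History=1, Art=3, Econ=1, Biology=2, Logic=2, Statistics=2, Algebra=3, Geology=1. Each listed conflict is separated.

3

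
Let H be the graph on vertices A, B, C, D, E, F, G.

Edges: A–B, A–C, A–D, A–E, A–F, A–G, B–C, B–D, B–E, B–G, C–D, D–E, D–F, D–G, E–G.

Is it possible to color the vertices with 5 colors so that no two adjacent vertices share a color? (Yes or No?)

The chromatic number is 5. A, B, D, E, G form a clique, so at least 5 colors are needed.
5 colors suffice: color 1 → {D}; color 2 → {A}; color 3 → {B, F}; color 4 → {C, E}; color 5 → {G}.
That is already a proper 5-coloring.

Yes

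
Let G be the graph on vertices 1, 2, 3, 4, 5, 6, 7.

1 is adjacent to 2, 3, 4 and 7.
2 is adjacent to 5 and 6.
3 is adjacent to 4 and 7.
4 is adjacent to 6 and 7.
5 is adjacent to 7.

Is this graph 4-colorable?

The chromatic number is 4. 1, 3, 4, 7 are mutually adjacent (a clique of size 4), so at least 4 colors are needed.
4 colors suffice: color a → {2, 4}; color b → {6, 7}; color c → {1, 5}; color d → {3}.
That is already a proper 4-coloring.

Yes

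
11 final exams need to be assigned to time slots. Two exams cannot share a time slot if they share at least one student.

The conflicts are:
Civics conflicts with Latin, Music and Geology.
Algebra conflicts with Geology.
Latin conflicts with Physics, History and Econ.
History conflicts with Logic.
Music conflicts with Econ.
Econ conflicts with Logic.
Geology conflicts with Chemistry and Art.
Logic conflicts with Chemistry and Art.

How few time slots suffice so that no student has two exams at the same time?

Geology and Art conflict, so at least 2 time slots are needed.
2 time slots suffice: time slot 1 → {Latin, Music, Geology, Logic}; time slot 2 → {Civics, Algebra, Physics, History, Econ, Chemistry, Art}. No two conflicting exams share a time slot.

2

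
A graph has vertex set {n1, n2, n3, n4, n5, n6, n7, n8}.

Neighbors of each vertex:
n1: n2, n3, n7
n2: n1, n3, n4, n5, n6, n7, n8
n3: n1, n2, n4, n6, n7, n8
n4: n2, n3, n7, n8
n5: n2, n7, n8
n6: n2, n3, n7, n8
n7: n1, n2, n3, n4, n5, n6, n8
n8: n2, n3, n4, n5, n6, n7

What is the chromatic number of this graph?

5

n2, n3, n4, n7, n8 are pairwise adjacent (a clique of size 5), so at least 5 colors are needed.
5 colors suffice: n1=4, n2=2, n3=3, n4=5, n5=3, n6=5, n7=1, n8=4. Each edge has distinct colors on its endpoints.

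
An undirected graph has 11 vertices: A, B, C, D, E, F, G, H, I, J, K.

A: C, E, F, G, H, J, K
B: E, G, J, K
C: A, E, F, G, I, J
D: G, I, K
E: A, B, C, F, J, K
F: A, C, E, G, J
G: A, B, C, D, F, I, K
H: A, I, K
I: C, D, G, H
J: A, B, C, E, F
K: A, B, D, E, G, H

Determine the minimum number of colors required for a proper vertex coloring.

A, C, E, F, J are pairwise adjacent (a clique of size 5), so at least 5 colors are needed.
5 colors suffice: color red → {E, G, H}; color blue → {A, B, I}; color green → {C, K}; color yellow → {D, F}; color purple → {J}. Each edge has distinct colors on its endpoints.

5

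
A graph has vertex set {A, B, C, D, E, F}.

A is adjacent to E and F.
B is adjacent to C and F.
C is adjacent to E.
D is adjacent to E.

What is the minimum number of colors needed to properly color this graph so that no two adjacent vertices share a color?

The cycle B-C-E-A-F-B has odd length 5, so it cannot be 2-colored; at least 3 colors are needed.
3 colors suffice: color 1 → {B, E}; color 2 → {A, C, D}; color 3 → {F}. Every edge joins two different colors.

3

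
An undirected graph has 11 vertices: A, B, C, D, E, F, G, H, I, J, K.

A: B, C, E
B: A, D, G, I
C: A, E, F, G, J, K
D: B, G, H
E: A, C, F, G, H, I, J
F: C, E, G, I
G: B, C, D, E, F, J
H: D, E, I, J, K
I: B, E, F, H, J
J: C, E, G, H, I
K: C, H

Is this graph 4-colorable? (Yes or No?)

Yes

The chromatic number is 4. E, H, I, J are pairwise adjacent (a clique of size 4), so at least 4 colors are needed.
4 colors suffice: color 1 → {B, E, K}; color 2 → {A, G, H}; color 3 → {C, D, I}; color 4 → {F, J}.
That is already a proper 4-coloring.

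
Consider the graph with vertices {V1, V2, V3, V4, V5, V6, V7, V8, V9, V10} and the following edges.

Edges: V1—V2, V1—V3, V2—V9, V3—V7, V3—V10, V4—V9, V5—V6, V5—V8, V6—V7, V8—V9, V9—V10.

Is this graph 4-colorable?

The chromatic number is 3. The cycle V1-V2-V9-V10-V3-V1 has odd length 5, so it cannot be 2-colored; at least 3 colors are needed.
3 colors suffice: V1=3, V2=2, V3=1, V4=2, V5=2, V6=1, V7=2, V8=3, V9=1, V10=2.
Since 4 ≥ 3, a proper 4-coloring certainly exists.

Yes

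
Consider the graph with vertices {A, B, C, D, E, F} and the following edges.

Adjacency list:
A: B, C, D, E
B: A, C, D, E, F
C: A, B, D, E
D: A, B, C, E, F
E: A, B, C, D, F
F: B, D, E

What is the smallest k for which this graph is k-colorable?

5

A, B, C, D, E are pairwise adjacent (a clique of size 5), so at least 5 colors are needed.
5 colors suffice: color 1 → {E}; color 2 → {B}; color 3 → {D}; color 4 → {A, F}; color 5 → {C}. Each edge has distinct colors on its endpoints.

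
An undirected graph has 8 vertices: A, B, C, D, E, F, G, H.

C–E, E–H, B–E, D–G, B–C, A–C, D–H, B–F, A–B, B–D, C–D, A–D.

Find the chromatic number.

A, B, C, D form a clique, so at least 4 colors are needed.
4 colors suffice: A=4, B=1, C=3, D=2, E=2, F=2, G=1, H=1. Every edge joins two different colors.

4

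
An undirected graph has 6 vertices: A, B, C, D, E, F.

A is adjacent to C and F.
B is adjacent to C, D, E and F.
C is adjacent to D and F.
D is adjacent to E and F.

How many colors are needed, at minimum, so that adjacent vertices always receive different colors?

B, C, D, F are pairwise adjacent (a clique of size 4), so at least 4 colors are needed.
4 colors suffice: color 1 → {A, B}; color 2 → {E, F}; color 3 → {D}; color 4 → {C}. Each edge has distinct colors on its endpoints.

4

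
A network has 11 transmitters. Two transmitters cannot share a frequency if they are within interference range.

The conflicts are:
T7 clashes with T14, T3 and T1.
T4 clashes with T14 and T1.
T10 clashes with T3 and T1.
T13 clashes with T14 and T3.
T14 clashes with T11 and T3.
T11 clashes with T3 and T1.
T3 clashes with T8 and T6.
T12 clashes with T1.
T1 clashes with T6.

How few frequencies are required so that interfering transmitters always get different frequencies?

T7, T14, T3 pairwise conflict, so at least 3 frequencies are needed.
3 frequencies suffice: frequency 1 → {T3, T1}; frequency 2 → {T10, T14, T12, T8, T6}; frequency 3 → {T7, T4, T13, T11}. No two conflicting transmitters share a frequency.

3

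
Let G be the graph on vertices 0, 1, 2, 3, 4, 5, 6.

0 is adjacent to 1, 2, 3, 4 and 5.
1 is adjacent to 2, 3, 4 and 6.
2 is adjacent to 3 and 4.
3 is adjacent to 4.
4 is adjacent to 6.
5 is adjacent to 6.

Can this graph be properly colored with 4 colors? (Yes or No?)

No

0, 1, 2, 3, 4 are mutually adjacent (a clique of size 5), so at least 5 colors are needed.
So 4 colors are not enough.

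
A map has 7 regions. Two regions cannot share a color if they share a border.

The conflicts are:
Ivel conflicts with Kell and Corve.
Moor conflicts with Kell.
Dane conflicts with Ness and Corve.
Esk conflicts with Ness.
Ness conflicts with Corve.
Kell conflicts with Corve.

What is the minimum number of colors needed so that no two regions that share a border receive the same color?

Dane, Ness, Corve pairwise conflict, so at least 3 colors are needed.
3 colors suffice: color 1 → {Moor, Esk, Corve}; color 2 → {Ness, Kell}; color 3 → {Ivel, Dane}. Each listed conflict is separated.

3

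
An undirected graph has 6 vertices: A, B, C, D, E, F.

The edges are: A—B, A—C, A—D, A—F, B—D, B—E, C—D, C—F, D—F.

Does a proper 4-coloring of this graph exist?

The chromatic number is 4. A, C, D, F are mutually adjacent (a clique of size 4), so at least 4 colors are needed.
4 colors suffice: color 1 → {D, E}; color 2 → {A}; color 3 → {B, F}; color 4 → {C}.
That is already a proper 4-coloring.

Yes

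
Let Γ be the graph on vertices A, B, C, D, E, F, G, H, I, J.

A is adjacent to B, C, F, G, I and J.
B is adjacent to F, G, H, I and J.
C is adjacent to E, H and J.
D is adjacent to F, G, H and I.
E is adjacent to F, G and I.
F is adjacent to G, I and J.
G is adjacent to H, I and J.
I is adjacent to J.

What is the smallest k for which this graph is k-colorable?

A, B, F, G, I, J are mutually adjacent (a clique of size 6), so at least 6 colors are needed.
6 colors suffice: color 1 → {C, G}; color 2 → {F, H}; color 3 → {I}; color 4 → {B, D, E}; color 5 → {A}; color 6 → {J}. Every edge joins two different colors.

6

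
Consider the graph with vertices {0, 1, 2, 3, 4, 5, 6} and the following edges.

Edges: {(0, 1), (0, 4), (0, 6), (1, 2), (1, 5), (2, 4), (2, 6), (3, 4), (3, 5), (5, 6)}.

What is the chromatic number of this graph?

3

The cycle 3-4-2-6-5-3 has odd length 5, so it cannot be 2-colored; at least 3 colors are needed.
3 colors suffice: color red → {0, 2, 5}; color blue → {1, 4, 6}; color green → {3}. Every edge joins two different colors.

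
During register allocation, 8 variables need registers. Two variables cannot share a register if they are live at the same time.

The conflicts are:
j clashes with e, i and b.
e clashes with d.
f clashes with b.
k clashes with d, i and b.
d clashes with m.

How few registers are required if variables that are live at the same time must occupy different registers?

3

The cycle b-k-d-e-j-b has odd length 5, so it cannot be 2-colored; at least 3 registers are needed.
3 registers suffice: register 1 → {d, i, b}; register 2 → {j, f, k, m}; register 3 → {e}. No two conflicting variables share a register.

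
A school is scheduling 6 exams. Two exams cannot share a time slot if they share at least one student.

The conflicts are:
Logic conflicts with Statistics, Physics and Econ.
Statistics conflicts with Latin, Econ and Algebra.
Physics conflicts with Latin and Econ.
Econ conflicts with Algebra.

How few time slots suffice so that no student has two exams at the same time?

3

Logic, Physics, Econ are mutually in conflict, so at least 3 time slots are needed.
3 time slots suffice: Logic=3, Statistics=2, Physics=2, Latin=1, Econ=1, Algebra=3. Each listed conflict is separated.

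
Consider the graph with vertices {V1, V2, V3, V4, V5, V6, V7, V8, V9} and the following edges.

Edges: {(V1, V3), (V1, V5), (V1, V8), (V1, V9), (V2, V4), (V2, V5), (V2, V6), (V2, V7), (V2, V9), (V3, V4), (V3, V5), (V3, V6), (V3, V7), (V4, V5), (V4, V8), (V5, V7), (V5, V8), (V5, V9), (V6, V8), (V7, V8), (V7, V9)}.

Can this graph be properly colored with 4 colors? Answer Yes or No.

The chromatic number is 4. V2, V5, V7, V9 are mutually adjacent (a clique of size 4), so at least 4 colors are needed.
4 colors suffice: V1=3, V2=2, V3=2, V4=3, V5=1, V6=1, V7=3, V8=2, V9=4.
That is already a proper 4-coloring.

Yes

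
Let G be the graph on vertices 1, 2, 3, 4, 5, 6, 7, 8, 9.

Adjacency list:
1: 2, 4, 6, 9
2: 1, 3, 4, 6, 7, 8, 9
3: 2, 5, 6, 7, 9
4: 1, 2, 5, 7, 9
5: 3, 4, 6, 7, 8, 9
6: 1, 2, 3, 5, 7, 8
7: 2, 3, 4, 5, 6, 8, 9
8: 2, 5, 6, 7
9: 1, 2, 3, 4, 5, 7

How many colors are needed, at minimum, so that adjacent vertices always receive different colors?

4

4, 5, 7, 9 are mutually adjacent (a clique of size 4), so at least 4 colors are needed.
4 colors suffice: color red → {1, 7}; color blue → {2, 5}; color green → {6, 9}; color yellow → {3, 4, 8}. Each edge has distinct colors on its endpoints.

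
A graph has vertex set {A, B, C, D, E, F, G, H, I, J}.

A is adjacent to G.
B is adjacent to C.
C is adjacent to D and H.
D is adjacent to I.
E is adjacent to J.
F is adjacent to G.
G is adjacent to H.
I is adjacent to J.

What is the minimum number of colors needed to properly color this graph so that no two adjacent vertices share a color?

E and J are adjacent, so at least 2 colors are needed.
2 colors suffice: color red → {C, E, G, I}; color blue → {A, B, D, F, H, J}. Every edge joins two different colors.

2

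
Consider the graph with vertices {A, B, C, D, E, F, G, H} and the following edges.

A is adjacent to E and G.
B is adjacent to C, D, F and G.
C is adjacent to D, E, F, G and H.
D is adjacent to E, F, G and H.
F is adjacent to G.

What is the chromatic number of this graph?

5

B, C, D, F, G are mutually adjacent (a clique of size 5), so at least 5 colors are needed.
5 colors suffice: A=red, B=yellow, C=blue, D=red, E=green, F=purple, G=green, H=green. Every edge joins two different colors.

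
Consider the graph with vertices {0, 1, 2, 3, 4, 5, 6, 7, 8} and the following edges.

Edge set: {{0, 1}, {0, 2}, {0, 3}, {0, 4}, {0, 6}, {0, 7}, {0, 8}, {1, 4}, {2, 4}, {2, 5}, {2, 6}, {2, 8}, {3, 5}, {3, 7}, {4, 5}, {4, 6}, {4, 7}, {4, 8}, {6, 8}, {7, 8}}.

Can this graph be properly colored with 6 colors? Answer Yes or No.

Yes

The chromatic number is 5. 0, 2, 4, 6, 8 are mutually adjacent (a clique of size 5), so at least 5 colors are needed.
5 colors suffice: color red → {3, 4}; color blue → {0, 5}; color green → {1, 8}; color yellow → {2, 7}; color purple → {6}.
Since 6 ≥ 5, a proper 6-coloring certainly exists.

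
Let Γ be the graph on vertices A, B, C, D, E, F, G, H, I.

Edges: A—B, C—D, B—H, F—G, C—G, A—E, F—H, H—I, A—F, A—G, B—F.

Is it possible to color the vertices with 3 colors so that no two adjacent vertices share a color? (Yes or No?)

Yes

The chromatic number is 3. A, F, G are pairwise adjacent, so at least 3 colors are needed.
3 colors suffice: color 1 → {A, C, H}; color 2 → {D, E, F, I}; color 3 → {B, G}.
That is already a proper 3-coloring.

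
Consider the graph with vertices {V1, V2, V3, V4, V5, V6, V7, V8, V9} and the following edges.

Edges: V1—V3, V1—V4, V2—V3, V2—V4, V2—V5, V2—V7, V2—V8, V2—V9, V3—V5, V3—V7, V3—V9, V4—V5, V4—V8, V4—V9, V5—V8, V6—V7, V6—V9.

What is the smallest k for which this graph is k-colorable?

V2, V4, V5, V8 are pairwise adjacent (a clique of size 4), so at least 4 colors are needed.
4 colors suffice: color 1 → {V1, V2, V6}; color 2 → {V3, V4}; color 3 → {V5, V7, V9}; color 4 → {V8}. No two adjacent vertices share a color.

4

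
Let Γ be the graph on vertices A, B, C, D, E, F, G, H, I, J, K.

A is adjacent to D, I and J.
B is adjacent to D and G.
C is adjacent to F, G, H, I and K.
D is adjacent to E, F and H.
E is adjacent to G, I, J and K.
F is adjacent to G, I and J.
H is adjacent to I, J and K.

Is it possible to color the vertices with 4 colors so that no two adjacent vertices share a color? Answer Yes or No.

The chromatic number is 3. C, H, I form a triangle, so at least 3 colors are needed.
One proper 3-coloring: A=1, B=1, C=1, D=3, E=1, F=2, G=3, H=2, I=3, J=3, K=3.
Since 4 ≥ 3, a proper 4-coloring certainly exists.

Yes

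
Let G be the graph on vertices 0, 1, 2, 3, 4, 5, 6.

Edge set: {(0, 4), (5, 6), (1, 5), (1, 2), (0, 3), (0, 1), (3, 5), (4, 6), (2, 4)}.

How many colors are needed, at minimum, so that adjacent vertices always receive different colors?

3

The cycle 6-4-2-1-5-6 has odd length 5, so it cannot be 2-colored; at least 3 colors are needed.
3 colors suffice: color a → {1, 3, 4}; color b → {0, 2, 5}; color c → {6}. Every edge joins two different colors.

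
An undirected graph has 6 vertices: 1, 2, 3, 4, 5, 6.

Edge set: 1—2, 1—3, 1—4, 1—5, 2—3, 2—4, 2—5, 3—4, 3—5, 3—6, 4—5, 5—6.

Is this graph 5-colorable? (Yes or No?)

Yes

The chromatic number is 5. 1, 2, 3, 4, 5 are mutually adjacent (a clique of size 5), so at least 5 colors are needed.
5 colors suffice: color a → {3}; color b → {5}; color c → {2, 6}; color d → {1}; color e → {4}.
That is already a proper 5-coloring.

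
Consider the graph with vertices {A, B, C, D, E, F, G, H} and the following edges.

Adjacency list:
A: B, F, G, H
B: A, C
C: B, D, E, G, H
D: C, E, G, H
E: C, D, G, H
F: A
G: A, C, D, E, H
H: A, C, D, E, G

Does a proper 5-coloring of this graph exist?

Yes

The chromatic number is 5. C, D, E, G, H are mutually adjacent (a clique of size 5), so at least 5 colors are needed.
5 colors suffice: color 1 → {B, F, G}; color 2 → {A, C}; color 3 → {H}; color 4 → {D}; color 5 → {E}.
That is already a proper 5-coloring.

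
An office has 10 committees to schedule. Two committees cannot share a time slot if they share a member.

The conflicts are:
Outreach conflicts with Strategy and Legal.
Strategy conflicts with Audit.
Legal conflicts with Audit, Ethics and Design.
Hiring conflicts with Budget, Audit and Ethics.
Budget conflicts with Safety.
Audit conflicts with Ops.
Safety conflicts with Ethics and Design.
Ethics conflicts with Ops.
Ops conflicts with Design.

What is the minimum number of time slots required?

2

Legal and Audit conflict, so at least 2 time slots are needed.
2 time slots suffice: Outreach=1, Strategy=2, Legal=2, Hiring=2, Budget=1, Audit=1, Safety=2, Ethics=1, Ops=2, Design=1. Every pair that conflicts lands in different time slots.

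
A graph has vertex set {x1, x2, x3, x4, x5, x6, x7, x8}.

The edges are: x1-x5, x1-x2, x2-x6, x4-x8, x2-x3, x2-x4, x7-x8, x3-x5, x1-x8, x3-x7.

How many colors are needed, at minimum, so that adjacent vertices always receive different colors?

The cycle x7-x8-x4-x2-x3-x7 has odd length 5, so it cannot be 2-colored; at least 3 colors are needed.
One proper 3-coloring: x1=2, x2=1, x3=2, x4=2, x5=1, x6=2, x7=3, x8=1. No two adjacent vertices share a color.

3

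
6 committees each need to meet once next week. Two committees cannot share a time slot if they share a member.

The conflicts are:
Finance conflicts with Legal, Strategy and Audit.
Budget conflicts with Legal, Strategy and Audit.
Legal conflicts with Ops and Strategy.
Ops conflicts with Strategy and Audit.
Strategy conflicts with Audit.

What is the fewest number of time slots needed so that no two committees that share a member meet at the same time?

Finance, Legal, Strategy are mutually in conflict, so at least 3 time slots are needed.
3 time slots suffice: time slot 1 → {Strategy}; time slot 2 → {Legal, Audit}; time slot 3 → {Finance, Budget, Ops}. Every pair that conflicts lands in different time slots.

3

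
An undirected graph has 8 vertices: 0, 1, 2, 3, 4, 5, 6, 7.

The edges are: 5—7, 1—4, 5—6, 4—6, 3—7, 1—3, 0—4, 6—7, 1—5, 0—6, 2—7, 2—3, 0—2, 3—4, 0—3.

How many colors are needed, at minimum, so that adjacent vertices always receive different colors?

3

5, 6, 7 are mutually adjacent, so at least 3 colors are needed.
A valid assignment using 3 colors: 0=green, 1=green, 2=blue, 3=red, 4=blue, 5=blue, 6=red, 7=green. No two adjacent vertices share a color.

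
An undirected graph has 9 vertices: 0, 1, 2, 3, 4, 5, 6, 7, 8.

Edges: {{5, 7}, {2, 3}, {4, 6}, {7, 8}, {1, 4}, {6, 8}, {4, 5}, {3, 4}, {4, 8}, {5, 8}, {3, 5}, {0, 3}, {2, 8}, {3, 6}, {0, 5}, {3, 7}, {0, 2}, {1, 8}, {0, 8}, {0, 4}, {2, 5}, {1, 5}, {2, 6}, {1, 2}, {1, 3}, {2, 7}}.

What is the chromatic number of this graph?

0, 3, 4, 5 are pairwise adjacent (a clique of size 4), so at least 4 colors are needed.
4 colors suffice: color red → {3, 8}; color blue → {2, 4}; color green → {5, 6}; color yellow → {0, 1, 7}. Each edge has distinct colors on its endpoints.

4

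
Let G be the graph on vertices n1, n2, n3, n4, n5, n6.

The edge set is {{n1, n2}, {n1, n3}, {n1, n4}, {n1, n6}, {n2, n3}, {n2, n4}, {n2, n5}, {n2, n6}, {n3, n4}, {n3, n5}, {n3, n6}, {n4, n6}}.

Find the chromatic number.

n1, n2, n3, n4, n6 are pairwise adjacent (a clique of size 5), so at least 5 colors are needed.
5 colors suffice: n1=G, n2=R, n3=B, n4=Y, n5=G, n6=P. Each edge has distinct colors on its endpoints.

5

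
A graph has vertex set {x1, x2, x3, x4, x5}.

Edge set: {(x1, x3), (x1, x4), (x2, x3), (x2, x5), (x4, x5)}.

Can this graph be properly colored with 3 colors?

Yes

The chromatic number is 3. The cycle x1-x3-x2-x5-x4-x1 has odd length 5, so it cannot be 2-colored; at least 3 colors are needed.
A valid assignment using 3 colors: x1=1, x2=1, x3=2, x4=3, x5=2.
That is already a proper 3-coloring.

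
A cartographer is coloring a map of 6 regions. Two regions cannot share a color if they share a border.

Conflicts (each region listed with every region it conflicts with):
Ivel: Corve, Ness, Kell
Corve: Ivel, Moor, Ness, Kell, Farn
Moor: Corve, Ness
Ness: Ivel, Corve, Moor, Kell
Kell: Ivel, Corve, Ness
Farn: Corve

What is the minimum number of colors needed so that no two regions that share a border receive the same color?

4

Ivel, Corve, Ness, Kell pairwise conflict, so at least 4 colors are needed.
One proper 4-coloring: Ivel=4, Corve=1, Moor=3, Ness=2, Kell=3, Farn=2. Each listed conflict is separated.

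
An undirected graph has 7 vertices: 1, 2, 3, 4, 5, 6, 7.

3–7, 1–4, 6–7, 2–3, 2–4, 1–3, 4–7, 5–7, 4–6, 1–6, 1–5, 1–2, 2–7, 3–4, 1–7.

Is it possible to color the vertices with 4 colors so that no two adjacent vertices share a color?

1, 2, 3, 4, 7 are pairwise adjacent (a clique of size 5), so at least 5 colors are needed.
So 4 colors are not enough.

No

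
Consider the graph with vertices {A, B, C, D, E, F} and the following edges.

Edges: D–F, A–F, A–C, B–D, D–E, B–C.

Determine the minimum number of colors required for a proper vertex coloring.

3

The cycle D-F-A-C-B-D has odd length 5, so it cannot be 2-colored; at least 3 colors are needed.
3 colors suffice: color 1 → {A, D}; color 2 → {B, E, F}; color 3 → {C}. Each edge has distinct colors on its endpoints.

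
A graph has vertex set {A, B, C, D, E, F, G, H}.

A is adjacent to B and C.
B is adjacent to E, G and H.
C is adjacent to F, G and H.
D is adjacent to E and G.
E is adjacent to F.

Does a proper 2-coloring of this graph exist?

No

The cycle A-C-F-E-B-A has odd length 5, so it cannot be 2-colored; at least 3 colors are needed.
So 2 colors are not enough.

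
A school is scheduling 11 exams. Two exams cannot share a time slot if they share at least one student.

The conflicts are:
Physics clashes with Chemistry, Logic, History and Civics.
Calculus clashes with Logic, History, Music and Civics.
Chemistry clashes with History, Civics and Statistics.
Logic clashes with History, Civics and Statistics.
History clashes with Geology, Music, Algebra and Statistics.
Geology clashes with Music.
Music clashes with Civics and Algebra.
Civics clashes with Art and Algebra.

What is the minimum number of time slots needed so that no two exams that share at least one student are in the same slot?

3

Calculus, History, Music all conflict with each other, so at least 3 time slots are needed.
Using 3 time slots: Physics=3, Calculus=3, Chemistry=2, Logic=2, History=1, Geology=3, Music=2, Civics=1, Art=2, Algebra=3, Statistics=3. No two conflicting exams share a time slot.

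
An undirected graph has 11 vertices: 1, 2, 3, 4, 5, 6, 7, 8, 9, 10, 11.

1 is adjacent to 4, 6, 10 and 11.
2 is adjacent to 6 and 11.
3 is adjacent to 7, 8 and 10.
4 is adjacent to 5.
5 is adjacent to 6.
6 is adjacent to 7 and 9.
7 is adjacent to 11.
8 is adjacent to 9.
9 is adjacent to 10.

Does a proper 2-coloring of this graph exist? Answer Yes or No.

The cycle 10-9-6-7-3-10 has odd length 5, so it cannot be 2-colored; at least 3 colors are needed.
So 2 colors are not enough.

No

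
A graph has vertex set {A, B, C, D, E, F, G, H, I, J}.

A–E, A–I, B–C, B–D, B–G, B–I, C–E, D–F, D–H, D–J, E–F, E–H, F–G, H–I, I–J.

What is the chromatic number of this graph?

3

The cycle E-H-I-B-C-E has odd length 5, so it cannot be 2-colored; at least 3 colors are needed.
3 colors suffice: A=blue, B=blue, C=green, D=red, E=red, F=blue, G=red, H=blue, I=red, J=blue. Each edge has distinct colors on its endpoints.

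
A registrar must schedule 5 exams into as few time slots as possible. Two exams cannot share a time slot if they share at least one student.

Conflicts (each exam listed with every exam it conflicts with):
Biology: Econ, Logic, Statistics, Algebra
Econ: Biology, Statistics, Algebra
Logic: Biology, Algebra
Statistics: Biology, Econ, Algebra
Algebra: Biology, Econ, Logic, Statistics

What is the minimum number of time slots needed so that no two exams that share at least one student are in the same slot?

Biology, Econ, Statistics, Algebra all conflict with each other, so at least 4 time slots are needed.
4 time slots suffice: time slot 1 → {Biology}; time slot 2 → {Algebra}; time slot 3 → {Logic, Statistics}; time slot 4 → {Econ}. No two conflicting exams share a time slot.

4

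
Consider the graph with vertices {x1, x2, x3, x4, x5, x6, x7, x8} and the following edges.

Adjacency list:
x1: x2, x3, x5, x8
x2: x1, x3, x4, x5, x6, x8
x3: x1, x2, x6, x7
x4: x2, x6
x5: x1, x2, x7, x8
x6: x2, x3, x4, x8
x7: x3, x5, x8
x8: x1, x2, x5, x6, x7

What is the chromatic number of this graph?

4

x1, x2, x5, x8 are mutually adjacent (a clique of size 4), so at least 4 colors are needed.
4 colors suffice: color 1 → {x2, x7}; color 2 → {x3, x4, x8}; color 3 → {x5, x6}; color 4 → {x1}. No two adjacent vertices share a color.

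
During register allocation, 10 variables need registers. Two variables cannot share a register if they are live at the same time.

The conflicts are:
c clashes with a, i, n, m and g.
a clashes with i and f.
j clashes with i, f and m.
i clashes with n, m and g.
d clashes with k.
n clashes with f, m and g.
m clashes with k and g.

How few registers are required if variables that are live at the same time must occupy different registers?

5

c, i, n, m, g pairwise conflict, so at least 5 registers are needed.
5 registers suffice: register 1 → {d, f, m}; register 2 → {i, k}; register 3 → {c, j}; register 4 → {a, n}; register 5 → {g}. Each listed conflict is separated.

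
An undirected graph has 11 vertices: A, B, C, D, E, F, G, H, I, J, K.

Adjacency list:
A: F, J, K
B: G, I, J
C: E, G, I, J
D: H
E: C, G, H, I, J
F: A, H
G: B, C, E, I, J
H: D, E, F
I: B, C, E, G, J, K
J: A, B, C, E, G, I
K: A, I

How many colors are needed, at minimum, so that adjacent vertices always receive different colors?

5

C, E, G, I, J form a clique, so at least 5 colors are needed.
5 colors suffice: color 1 → {A, H, I}; color 2 → {D, F, J, K}; color 3 → {B, E}; color 4 → {G}; color 5 → {C}. Each edge has distinct colors on its endpoints.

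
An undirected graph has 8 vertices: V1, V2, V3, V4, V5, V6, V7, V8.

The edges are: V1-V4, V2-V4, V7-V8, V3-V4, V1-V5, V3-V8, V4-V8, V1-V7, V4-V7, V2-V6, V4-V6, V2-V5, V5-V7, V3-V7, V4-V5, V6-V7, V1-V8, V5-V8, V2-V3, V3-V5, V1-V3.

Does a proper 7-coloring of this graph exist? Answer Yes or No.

The chromatic number is 6. V1, V3, V4, V5, V7, V8 are mutually adjacent (a clique of size 6), so at least 6 colors are needed.
6 colors suffice: color 1 → {V4}; color 2 → {V3, V6}; color 3 → {V2, V7}; color 4 → {V5}; color 5 → {V1}; color 6 → {V8}.
Since 7 ≥ 6, a proper 7-coloring certainly exists.

Yes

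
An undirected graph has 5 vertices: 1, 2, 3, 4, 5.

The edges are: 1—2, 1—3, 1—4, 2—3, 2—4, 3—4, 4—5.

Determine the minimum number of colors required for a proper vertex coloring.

1, 2, 3, 4 are mutually adjacent (a clique of size 4), so at least 4 colors are needed.
4 colors suffice: color a → {4}; color b → {3, 5}; color c → {2}; color d → {1}. Each edge has distinct colors on its endpoints.

4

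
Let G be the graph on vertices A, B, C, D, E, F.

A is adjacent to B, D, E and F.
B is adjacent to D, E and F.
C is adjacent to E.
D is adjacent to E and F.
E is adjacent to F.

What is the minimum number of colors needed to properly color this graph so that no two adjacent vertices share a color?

5

A, B, D, E, F form a clique, so at least 5 colors are needed.
5 colors suffice: A=5, B=3, C=2, D=4, E=1, F=2. Every edge joins two different colors.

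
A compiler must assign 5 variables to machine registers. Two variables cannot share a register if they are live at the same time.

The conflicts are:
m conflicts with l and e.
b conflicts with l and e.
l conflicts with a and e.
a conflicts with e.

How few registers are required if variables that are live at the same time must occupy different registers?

m, l, e all conflict with each other, so at least 3 registers are needed.
3 registers suffice: register 1 → {l}; register 2 → {e}; register 3 → {m, b, a}. Each listed conflict is separated.

3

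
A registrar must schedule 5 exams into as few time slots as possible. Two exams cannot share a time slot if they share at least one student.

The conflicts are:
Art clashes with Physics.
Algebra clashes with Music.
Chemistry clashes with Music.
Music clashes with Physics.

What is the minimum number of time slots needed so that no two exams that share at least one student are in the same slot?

2

Art and Physics conflict, so at least 2 time slots are needed.
Using 2 time slots: Art=1, Algebra=2, Chemistry=2, Music=1, Physics=2. No two conflicting exams share a time slot.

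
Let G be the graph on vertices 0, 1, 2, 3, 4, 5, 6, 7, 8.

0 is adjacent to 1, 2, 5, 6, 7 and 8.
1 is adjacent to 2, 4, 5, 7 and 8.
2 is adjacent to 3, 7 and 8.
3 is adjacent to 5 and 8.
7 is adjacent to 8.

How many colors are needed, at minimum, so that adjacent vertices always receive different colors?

5

0, 1, 2, 7, 8 form a clique, so at least 5 colors are needed.
5 colors suffice: color a → {1, 3, 6}; color b → {0, 4}; color c → {5, 8}; color d → {2}; color e → {7}. No two adjacent vertices share a color.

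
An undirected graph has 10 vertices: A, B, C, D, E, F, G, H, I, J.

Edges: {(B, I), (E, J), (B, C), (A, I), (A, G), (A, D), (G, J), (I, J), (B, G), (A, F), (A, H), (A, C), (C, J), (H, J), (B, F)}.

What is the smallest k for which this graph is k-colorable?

C and J are adjacent, so at least 2 colors are needed.
2 colors suffice: color 1 → {A, B, J}; color 2 → {C, D, E, F, G, H, I}. Every edge joins two different colors.

2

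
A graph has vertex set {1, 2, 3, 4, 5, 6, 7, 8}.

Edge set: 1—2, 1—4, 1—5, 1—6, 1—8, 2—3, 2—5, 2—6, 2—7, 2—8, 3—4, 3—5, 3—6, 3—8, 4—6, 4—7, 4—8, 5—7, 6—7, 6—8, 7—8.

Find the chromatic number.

3, 4, 6, 8 are mutually adjacent (a clique of size 4), so at least 4 colors are needed.
4 colors suffice: 1=yellow, 2=green, 3=yellow, 4=green, 5=red, 6=blue, 7=yellow, 8=red. Each edge has distinct colors on its endpoints.

4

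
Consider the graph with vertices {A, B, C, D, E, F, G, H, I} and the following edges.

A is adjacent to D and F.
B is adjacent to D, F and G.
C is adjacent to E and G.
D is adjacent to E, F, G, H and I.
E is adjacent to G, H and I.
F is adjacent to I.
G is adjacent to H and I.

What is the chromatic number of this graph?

D, E, G, H are mutually adjacent (a clique of size 4), so at least 4 colors are needed.
4 colors suffice: color 1 → {C, D}; color 2 → {F, G}; color 3 → {A, B, E}; color 4 → {H, I}. Every edge joins two different colors.

4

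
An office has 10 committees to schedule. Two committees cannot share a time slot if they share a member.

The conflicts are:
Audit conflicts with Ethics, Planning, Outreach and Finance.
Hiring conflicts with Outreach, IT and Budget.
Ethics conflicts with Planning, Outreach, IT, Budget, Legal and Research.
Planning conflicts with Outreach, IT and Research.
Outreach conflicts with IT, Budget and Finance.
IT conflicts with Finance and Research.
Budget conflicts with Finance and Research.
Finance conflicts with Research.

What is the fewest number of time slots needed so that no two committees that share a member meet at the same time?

Audit, Ethics, Planning, Outreach pairwise conflict, so at least 4 time slots are needed.
4 time slots suffice: time slot 1 → {Outreach, Legal, Research}; time slot 2 → {Hiring, Ethics, Finance}; time slot 3 → {Audit, IT, Budget}; time slot 4 → {Planning}. Every pair that conflicts lands in different time slots.

4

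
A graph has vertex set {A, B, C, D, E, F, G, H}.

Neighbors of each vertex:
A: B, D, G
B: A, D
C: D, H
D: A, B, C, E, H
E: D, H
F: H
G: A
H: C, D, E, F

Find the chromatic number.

3

A, B, D form a triangle, so at least 3 colors are needed.
3 colors suffice: color 1 → {D, F, G}; color 2 → {A, H}; color 3 → {B, C, E}. Each edge has distinct colors on its endpoints.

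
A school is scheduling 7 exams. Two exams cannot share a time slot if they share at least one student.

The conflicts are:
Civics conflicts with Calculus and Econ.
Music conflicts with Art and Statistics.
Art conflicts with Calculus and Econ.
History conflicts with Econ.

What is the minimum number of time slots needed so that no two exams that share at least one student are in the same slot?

2

Music and Art conflict, so at least 2 time slots are needed.
Using 2 time slots: Civics=1, Music=2, Art=1, Calculus=2, Statistics=1, History=1, Econ=2. Every pair that conflicts lands in different time slots.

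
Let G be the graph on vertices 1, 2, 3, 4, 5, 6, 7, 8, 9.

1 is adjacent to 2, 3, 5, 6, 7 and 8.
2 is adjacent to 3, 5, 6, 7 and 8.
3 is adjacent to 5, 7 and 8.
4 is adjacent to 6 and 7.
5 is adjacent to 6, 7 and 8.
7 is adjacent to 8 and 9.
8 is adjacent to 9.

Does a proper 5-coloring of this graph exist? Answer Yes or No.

1, 2, 3, 5, 7, 8 are pairwise adjacent (a clique of size 6), so at least 6 colors are needed.
So 5 colors are not enough.

No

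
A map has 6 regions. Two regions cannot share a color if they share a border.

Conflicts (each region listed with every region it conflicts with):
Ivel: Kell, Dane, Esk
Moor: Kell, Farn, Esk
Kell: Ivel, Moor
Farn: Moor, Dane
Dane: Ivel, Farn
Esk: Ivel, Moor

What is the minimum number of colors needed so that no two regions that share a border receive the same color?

The cycle Farn-Dane-Ivel-Esk-Moor-Farn has odd length 5, so it cannot be 2-colored; at least 3 colors are needed.
A valid assignment using 3 colors: Ivel=1, Moor=1, Kell=2, Farn=3, Dane=2, Esk=2. No two conflicting regions share a color.

3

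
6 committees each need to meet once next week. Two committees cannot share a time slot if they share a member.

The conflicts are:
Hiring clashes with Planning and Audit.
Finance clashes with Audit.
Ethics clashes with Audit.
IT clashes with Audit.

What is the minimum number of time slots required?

Ethics and Audit conflict, so at least 2 time slots are needed.
2 time slots suffice: time slot 1 → {Planning, Audit}; time slot 2 → {Hiring, Finance, Ethics, IT}. Each listed conflict is separated.

2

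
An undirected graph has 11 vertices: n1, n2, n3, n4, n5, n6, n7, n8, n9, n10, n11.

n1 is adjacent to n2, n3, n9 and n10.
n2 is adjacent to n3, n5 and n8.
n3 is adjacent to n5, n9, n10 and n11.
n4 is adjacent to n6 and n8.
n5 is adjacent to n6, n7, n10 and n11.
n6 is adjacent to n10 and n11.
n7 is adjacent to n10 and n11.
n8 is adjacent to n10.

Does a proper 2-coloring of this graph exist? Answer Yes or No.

No

n2, n3, n5 form a triangle, so at least 3 colors are needed.
So 2 colors are not enough.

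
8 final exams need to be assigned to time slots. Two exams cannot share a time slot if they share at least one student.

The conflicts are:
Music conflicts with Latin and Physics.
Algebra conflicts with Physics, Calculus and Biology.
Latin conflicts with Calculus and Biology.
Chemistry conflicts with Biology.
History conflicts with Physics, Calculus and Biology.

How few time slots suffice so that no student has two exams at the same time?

3

The cycle History-Physics-Music-Latin-Biology-History has odd length 5, so it cannot be 2-colored; at least 3 time slots are needed.
Using 3 time slots: Music=3, Algebra=2, Latin=2, Chemistry=2, History=2, Physics=1, Calculus=1, Biology=1. Every pair that conflicts lands in different time slots.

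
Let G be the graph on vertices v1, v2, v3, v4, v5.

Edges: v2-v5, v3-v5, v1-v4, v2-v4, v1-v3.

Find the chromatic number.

3

The cycle v1-v4-v2-v5-v3-v1 has odd length 5, so it cannot be 2-colored; at least 3 colors are needed.
A valid assignment using 3 colors: v1=1, v2=1, v3=2, v4=2, v5=3. Each edge has distinct colors on its endpoints.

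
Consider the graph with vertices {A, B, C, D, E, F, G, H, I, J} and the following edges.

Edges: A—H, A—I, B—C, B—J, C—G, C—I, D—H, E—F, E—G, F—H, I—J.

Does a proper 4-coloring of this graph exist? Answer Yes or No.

Yes

The chromatic number is 3. The cycle F-E-G-C-I-A-H-F has odd length 7, so it cannot be 2-colored; at least 3 colors are needed.
3 colors suffice: color red → {C, E, H, J}; color blue → {B, D, F, G, I}; color green → {A}.
Since 4 ≥ 3, a proper 4-coloring certainly exists.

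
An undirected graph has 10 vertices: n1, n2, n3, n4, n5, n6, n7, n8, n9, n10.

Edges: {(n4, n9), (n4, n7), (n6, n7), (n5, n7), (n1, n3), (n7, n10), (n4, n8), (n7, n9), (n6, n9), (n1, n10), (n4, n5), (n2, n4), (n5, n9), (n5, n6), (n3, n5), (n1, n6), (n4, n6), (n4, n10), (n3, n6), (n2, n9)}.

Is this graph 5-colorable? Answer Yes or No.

The chromatic number is 5. n4, n5, n6, n7, n9 form a clique, so at least 5 colors are needed.
A valid assignment using 5 colors: n1=1, n2=2, n3=4, n4=1, n5=3, n6=2, n7=4, n8=2, n9=5, n10=2.
That is already a proper 5-coloring.

Yes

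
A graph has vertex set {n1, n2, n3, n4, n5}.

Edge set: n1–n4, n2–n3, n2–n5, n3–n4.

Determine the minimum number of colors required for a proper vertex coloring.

n2 and n3 are adjacent, so at least 2 colors are needed.
2 colors suffice: color 1 → {n1, n3, n5}; color 2 → {n2, n4}. No two adjacent vertices share a color.

2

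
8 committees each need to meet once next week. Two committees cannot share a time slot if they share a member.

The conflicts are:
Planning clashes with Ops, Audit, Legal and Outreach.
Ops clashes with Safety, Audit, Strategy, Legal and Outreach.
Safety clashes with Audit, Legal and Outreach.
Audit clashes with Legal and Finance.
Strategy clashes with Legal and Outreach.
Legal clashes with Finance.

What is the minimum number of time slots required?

Ops, Safety, Audit, Legal are mutually in conflict, so at least 4 time slots are needed.
4 time slots suffice: time slot 1 → {Legal, Outreach}; time slot 2 → {Ops, Finance}; time slot 3 → {Audit, Strategy}; time slot 4 → {Planning, Safety}. Each listed conflict is separated.

4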